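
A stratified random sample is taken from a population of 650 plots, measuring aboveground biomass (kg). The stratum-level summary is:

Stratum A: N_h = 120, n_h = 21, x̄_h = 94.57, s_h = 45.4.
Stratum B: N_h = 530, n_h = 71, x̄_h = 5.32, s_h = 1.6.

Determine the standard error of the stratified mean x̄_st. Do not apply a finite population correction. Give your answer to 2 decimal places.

V̂(x̄_st) = Σ W_h² s_h²/n_h, with W_h = N_h/N and N = 650:
  stratum A: (120/650)²·45.4²/21 = 3.34525
  stratum B: (530/650)²·1.6²/71 = 0.0239721
V̂(x̄_st) = 3.36922
SE(x̄_st) = √3.36922 = 1.83554

SE(x̄_st) ≈ 1.84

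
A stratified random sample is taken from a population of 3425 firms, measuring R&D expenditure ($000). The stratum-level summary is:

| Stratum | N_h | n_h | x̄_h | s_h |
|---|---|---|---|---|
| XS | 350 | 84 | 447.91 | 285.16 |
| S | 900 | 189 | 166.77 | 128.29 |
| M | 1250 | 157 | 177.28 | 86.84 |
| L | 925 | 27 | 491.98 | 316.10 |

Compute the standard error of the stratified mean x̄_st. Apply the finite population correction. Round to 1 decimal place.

SE(x̄_st) ≈ 16.7

V̂(x̄_st) = Σ W_h² (1 − n_h/N_h) s_h²/n_h, with W_h = N_h/N and N = 3425:
  stratum XS: (350/3425)²·(1 − 84/350)·285.16²/84 = 7.68292
  stratum S: (900/3425)²·(1 − 189/900)·128.29²/189 = 4.75023
  stratum M: (1250/3425)²·(1 − 157/1250)·86.84²/157 = 5.59434
  stratum L: (925/3425)²·(1 − 27/925)·316.10²/27 = 262.049
V̂(x̄_st) = 280.076
SE(x̄_st) = √280.076 = 16.7355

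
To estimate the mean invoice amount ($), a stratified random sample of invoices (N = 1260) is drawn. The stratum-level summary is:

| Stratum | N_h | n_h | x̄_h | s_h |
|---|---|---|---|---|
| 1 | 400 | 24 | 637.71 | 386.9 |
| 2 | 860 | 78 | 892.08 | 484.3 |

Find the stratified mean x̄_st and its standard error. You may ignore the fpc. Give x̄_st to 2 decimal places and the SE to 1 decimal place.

x̄_st ≈ 811.33, SE ≈ 45.0

x̄_st = Σ W_h x̄_h = (400·637.71 + 860·892.08)/1260 = 811.32762
V̂(x̄_st) = Σ W_h² s_h²/n_h, with W_h = N_h/N and N = 1260:
  stratum 1: (400/1260)²·386.9²/24 = 628.587
  stratum 2: (860/1260)²·484.3²/78 = 1400.85
V̂(x̄_st) = 2029.43
SE(x̄_st) = √2029.43 = 45.0492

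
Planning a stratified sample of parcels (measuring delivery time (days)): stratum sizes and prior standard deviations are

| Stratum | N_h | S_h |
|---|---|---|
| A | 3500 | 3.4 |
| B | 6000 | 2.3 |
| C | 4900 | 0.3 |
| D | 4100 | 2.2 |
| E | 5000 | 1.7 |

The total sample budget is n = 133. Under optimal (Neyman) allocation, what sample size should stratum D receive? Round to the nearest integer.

Neyman allocation: n_h = n · N_h S_h / Σ N_i S_i, with n = 133.
  stratum A: N_h·S_h = 3500·3.4 = 11900.00
  stratum B: N_h·S_h = 6000·2.3 = 13800.00
  stratum C: N_h·S_h = 4900·0.3 = 1470.00
  stratum D: N_h·S_h = 4100·2.2 = 9020.00
  stratum E: N_h·S_h = 5000·1.7 = 8500.00
Σ N_h S_h = 44690.00
n for stratum D = 133·9020.00/44690.00 = 26.844 → 27

27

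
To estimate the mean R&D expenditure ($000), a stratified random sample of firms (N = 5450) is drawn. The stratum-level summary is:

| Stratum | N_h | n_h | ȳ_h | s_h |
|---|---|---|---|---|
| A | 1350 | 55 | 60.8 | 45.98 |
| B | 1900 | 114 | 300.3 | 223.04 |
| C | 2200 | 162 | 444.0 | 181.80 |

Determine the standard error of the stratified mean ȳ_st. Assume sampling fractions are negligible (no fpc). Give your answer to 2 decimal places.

V̂(ȳ_st) = Σ W_h² s_h²/n_h, with W_h = N_h/N and N = 5450:
  stratum A: (1350/5450)²·45.98²/55 = 2.35858
  stratum B: (1900/5450)²·223.04²/114 = 53.0365
  stratum C: (2200/5450)²·181.80²/162 = 33.2449
V̂(ȳ_st) = 88.64
SE(ȳ_st) = √88.64 = 9.41488

SE(ȳ_st) ≈ 9.41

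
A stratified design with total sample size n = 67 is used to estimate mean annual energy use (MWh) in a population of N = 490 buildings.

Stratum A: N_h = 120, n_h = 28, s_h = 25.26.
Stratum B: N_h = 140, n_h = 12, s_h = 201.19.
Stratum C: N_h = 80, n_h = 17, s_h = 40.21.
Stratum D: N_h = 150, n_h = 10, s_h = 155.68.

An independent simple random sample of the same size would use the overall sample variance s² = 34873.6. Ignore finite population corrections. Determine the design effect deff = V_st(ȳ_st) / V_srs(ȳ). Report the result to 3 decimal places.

deff ≈ 0.973

V̂(ȳ_st) = Σ W_h² s_h²/n_h, with W_h = N_h/N and N = 490:
  stratum A: (120/490)²·25.26²/28 = 1.36672
  stratum B: (140/490)²·201.19²/12 = 275.357
  stratum C: (80/490)²·40.21²/17 = 2.53517
  stratum D: (150/490)²·155.68²/10 = 227.12
V_st = 506.379
V_srs = s²/n = 34873.6/67 = 520.501
deff = V_st / V_srs = 506.379/520.501 = 0.9729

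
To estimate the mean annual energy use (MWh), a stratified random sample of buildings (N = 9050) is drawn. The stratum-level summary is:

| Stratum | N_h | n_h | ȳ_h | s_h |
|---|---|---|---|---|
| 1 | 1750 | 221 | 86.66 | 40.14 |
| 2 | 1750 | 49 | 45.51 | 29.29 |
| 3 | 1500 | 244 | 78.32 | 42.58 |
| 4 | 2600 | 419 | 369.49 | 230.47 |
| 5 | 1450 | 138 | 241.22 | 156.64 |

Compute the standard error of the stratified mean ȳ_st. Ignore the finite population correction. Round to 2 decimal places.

SE(ȳ_st) ≈ 4.02

V̂(ȳ_st) = Σ W_h² s_h²/n_h, with W_h = N_h/N and N = 9050:
  stratum 1: (1750/9050)²·40.14²/221 = 0.27261
  stratum 2: (1750/9050)²·29.29²/49 = 0.654669
  stratum 3: (1500/9050)²·42.58²/244 = 0.20413
  stratum 4: (2600/9050)²·230.47²/419 = 10.4632
  stratum 5: (1450/9050)²·156.64²/138 = 4.5642
V̂(ȳ_st) = 16.1588
SE(ȳ_st) = √16.1588 = 4.0198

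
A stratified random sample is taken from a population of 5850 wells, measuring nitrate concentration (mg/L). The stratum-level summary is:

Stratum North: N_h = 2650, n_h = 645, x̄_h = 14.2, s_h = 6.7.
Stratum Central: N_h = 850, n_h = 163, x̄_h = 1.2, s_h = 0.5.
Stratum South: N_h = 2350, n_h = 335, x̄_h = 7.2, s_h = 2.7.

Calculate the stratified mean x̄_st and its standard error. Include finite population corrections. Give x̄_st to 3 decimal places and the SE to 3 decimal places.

x̄_st ≈ 9.499, SE ≈ 0.118

x̄_st = Σ W_h x̄_h = (2650·14.2 + 850·1.2 + 2350·7.2)/5850 = 9.49915
V̂(x̄_st) = Σ W_h² (1 − n_h/N_h) s_h²/n_h, with W_h = N_h/N and N = 5850:
  stratum North: (2650/5850)²·(1 − 645/2650)·6.7²/645 = 0.0108053
  stratum Central: (850/5850)²·(1 − 163/850)·0.5²/163 = 2.61708e-05
  stratum South: (2350/5850)²·(1 − 335/2350)·2.7²/335 = 0.00301102
V̂(x̄_st) = 0.0138425
SE(x̄_st) = √0.0138425 = 0.117654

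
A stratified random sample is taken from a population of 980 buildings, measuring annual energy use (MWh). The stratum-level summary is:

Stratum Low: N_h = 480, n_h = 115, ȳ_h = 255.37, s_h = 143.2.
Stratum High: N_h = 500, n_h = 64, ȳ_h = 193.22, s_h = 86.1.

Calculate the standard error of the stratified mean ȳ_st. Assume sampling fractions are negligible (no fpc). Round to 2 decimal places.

SE(ȳ_st) ≈ 8.54

V̂(ȳ_st) = Σ W_h² s_h²/n_h, with W_h = N_h/N and N = 980:
  stratum Low: (480/980)²·143.2²/115 = 42.7778
  stratum High: (500/980)²·86.1²/64 = 30.1519
V̂(ȳ_st) = 72.9297
SE(ȳ_st) = √72.9297 = 8.53989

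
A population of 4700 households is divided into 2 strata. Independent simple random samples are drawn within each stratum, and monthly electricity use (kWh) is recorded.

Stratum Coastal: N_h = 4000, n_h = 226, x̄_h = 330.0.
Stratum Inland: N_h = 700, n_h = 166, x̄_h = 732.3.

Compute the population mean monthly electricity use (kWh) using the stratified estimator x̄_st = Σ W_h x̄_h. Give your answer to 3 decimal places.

N = Σ N_h = 4700. Stratum weights W_h = N_h/N.
x̄_st = (4000·330.0 + 700·732.3) / 4700 = 389.91702

x̄_st ≈ 389.917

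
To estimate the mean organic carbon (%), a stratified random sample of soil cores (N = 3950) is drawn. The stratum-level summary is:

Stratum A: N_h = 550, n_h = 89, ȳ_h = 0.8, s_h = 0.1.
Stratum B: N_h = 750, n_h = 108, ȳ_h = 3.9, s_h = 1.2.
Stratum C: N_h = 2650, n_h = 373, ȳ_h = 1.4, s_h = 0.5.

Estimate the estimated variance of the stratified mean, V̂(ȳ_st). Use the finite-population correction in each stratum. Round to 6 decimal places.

V̂(ȳ_st) = Σ W_h² (1 − n_h/N_h) s_h²/n_h, with W_h = N_h/N and N = 3950:
  stratum A: (550/3950)²·(1 − 89/550)·0.1²/89 = 1.82591e-06
  stratum B: (750/3950)²·(1 − 108/750)·1.2²/108 = 0.000411473
  stratum C: (2650/3950)²·(1 − 373/2650)·0.5²/373 = 0.000259207
V̂(ȳ_st) = 0.000672505

V̂(ȳ_st) ≈ 0.000673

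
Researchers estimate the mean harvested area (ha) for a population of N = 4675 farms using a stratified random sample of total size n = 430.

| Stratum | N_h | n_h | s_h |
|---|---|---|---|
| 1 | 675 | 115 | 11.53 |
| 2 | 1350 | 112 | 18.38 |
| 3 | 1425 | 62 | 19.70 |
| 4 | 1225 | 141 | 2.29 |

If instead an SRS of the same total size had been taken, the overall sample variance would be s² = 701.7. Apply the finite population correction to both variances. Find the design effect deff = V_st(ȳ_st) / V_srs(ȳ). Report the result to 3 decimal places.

deff ≈ 0.546

V̂(ȳ_st) = Σ W_h² (1 − n_h/N_h) s_h²/n_h, with W_h = N_h/N and N = 4675:
  stratum 1: (675/4675)²·(1 − 115/675)·11.53²/115 = 0.0199935
  stratum 2: (1350/4675)²·(1 − 112/1350)·18.38²/112 = 0.230656
  stratum 3: (1425/4675)²·(1 − 62/1425)·19.70²/62 = 0.556273
  stratum 4: (1225/4675)²·(1 − 141/1225)·2.29²/141 = 0.00225972
V_st = 0.809182
V_srs = (1 − 430/4675)·701.7/430 = 1.48176
deff = V_st / V_srs = 0.809182/1.48176 = 0.5461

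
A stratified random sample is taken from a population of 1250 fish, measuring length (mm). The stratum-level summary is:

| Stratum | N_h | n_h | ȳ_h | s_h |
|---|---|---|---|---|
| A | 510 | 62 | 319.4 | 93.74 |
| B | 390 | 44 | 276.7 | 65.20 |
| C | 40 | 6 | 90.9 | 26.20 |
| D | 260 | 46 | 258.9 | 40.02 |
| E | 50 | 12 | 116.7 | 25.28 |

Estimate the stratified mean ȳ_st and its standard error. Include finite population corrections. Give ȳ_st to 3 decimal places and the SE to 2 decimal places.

ȳ_st = Σ W_h ȳ_h = (510·319.4 + 390·276.7 + 40·90.9 + 260·258.9 + 50·116.7)/1250 = 278.07360
V̂(ȳ_st) = Σ W_h² (1 − n_h/N_h) s_h²/n_h, with W_h = N_h/N and N = 1250:
  stratum A: (510/1250)²·(1 − 62/510)·93.74²/62 = 20.7246
  stratum B: (390/1250)²·(1 − 44/390)·65.20²/44 = 8.34379
  stratum C: (40/1250)²·(1 − 6/40)·26.20²/6 = 0.0995796
  stratum D: (260/1250)²·(1 − 46/260)·40.02²/46 = 1.23983
  stratum E: (50/1250)²·(1 − 12/50)·25.28²/12 = 0.0647599
V̂(ȳ_st) = 30.4726
SE(ȳ_st) = √30.4726 = 5.5202

ȳ_st ≈ 278.074, SE ≈ 5.52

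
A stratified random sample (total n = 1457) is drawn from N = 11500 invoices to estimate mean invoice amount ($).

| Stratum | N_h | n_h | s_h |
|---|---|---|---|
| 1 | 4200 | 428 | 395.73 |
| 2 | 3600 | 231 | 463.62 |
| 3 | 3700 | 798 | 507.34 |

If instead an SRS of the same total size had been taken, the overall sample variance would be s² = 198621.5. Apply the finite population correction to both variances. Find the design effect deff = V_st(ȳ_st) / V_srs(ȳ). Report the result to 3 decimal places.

V̂(ȳ_st) = Σ W_h² (1 − n_h/N_h) s_h²/n_h, with W_h = N_h/N and N = 11500:
  stratum 1: (4200/11500)²·(1 − 428/4200)·395.73²/428 = 43.8308
  stratum 2: (3600/11500)²·(1 − 231/3600)·463.62²/231 = 85.3336
  stratum 3: (3700/11500)²·(1 − 798/3700)·507.34²/798 = 26.1878
V_st = 155.352
V_srs = (1 − 1457/11500)·198621.5/1457 = 119.051
deff = V_st / V_srs = 155.352/119.051 = 1.3049

deff ≈ 1.305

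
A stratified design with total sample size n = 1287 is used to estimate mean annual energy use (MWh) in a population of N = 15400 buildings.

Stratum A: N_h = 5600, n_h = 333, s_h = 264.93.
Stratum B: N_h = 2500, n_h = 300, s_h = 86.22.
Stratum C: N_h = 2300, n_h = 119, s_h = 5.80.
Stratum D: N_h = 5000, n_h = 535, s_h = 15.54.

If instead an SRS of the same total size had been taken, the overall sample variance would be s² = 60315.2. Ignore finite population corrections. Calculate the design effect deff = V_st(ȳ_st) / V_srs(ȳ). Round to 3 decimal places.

deff ≈ 0.610

V̂(ȳ_st) = Σ W_h² s_h²/n_h, with W_h = N_h/N and N = 15400:
  stratum A: (5600/15400)²·264.93²/333 = 27.871
  stratum B: (2500/15400)²·86.22²/300 = 0.65303
  stratum C: (2300/15400)²·5.80²/119 = 0.00630555
  stratum D: (5000/15400)²·15.54²/535 = 0.0475825
V_st = 28.5779
V_srs = s²/n = 60315.2/1287 = 46.865
deff = V_st / V_srs = 28.5779/46.865 = 0.6098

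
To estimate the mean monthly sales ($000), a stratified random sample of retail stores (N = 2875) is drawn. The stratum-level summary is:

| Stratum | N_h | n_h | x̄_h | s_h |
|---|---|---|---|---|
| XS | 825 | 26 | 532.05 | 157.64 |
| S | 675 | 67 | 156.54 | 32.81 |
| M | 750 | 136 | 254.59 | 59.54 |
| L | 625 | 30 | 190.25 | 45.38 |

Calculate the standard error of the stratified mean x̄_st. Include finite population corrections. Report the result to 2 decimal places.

V̂(x̄_st) = Σ W_h² (1 − n_h/N_h) s_h²/n_h, with W_h = N_h/N and N = 2875:
  stratum XS: (825/2875)²·(1 − 26/825)·157.64²/26 = 76.2227
  stratum S: (675/2875)²·(1 − 67/675)·32.81²/67 = 0.797755
  stratum M: (750/2875)²·(1 − 136/750)·59.54²/136 = 1.45222
  stratum L: (625/2875)²·(1 − 30/625)·45.38²/30 = 3.08837
V̂(x̄_st) = 81.5611
SE(x̄_st) = √81.5611 = 9.03112

SE(x̄_st) ≈ 9.03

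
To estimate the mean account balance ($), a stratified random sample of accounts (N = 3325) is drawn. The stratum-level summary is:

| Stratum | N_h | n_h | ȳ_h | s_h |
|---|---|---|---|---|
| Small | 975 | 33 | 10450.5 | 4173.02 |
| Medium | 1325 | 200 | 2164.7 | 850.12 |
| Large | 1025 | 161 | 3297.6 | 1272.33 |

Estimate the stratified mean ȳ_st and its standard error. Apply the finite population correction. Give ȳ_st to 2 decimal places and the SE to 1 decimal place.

ȳ_st = Σ W_h ȳ_h = (975·10450.5 + 1325·2164.7 + 1025·3297.6)/3325 = 4943.61053
V̂(ȳ_st) = Σ W_h² (1 − n_h/N_h) s_h²/n_h, with W_h = N_h/N and N = 3325:
  stratum Small: (975/3325)²·(1 − 33/975)·4173.02²/33 = 43838.9
  stratum Medium: (1325/3325)²·(1 − 200/1325)·850.12²/200 = 487.209
  stratum Large: (1025/3325)²·(1 − 161/1025)·1272.33²/161 = 805.43
V̂(ȳ_st) = 45131.5
SE(ȳ_st) = √45131.5 = 212.442

ȳ_st ≈ 4943.61, SE ≈ 212.4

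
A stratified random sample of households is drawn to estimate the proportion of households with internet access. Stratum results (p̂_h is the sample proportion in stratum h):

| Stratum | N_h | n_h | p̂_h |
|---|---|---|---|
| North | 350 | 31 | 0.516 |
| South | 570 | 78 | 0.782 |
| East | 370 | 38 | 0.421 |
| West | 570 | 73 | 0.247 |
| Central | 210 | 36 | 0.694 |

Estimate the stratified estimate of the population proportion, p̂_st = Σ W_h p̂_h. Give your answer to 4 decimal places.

p̂_st ≈ 0.5163

N = 2070; stratum weights W_h = N_h/N.
p̂_st = Σ W_h p̂_h = (350·0.516 + 570·0.782 + 370·0.421 + 570·0.247 + 210·0.694)/2070 = 0.51625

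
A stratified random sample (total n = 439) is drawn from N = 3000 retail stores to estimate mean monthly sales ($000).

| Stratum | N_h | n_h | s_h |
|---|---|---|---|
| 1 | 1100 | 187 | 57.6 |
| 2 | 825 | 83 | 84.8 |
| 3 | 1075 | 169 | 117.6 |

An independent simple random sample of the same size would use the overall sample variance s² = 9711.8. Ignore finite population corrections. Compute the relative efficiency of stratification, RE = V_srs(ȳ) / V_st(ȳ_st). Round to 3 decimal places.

RE ≈ 1.138

V̂(ȳ_st) = Σ W_h² s_h²/n_h, with W_h = N_h/N and N = 3000:
  stratum 1: (1100/3000)²·57.6²/187 = 2.38532
  stratum 2: (825/3000)²·84.8²/83 = 6.55208
  stratum 3: (1075/3000)²·117.6²/169 = 10.5076
V_st = 19.445
V_srs = s²/n = 9711.8/439 = 22.1226
Relative efficiency = V_srs / V_st = 22.1226/19.445 = 1.1377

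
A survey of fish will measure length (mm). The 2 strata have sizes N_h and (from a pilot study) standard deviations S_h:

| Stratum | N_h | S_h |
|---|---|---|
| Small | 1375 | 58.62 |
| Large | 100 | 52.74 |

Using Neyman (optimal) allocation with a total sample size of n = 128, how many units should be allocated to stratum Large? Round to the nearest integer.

8

Neyman allocation: n_h = n · N_h S_h / Σ N_i S_i, with n = 128.
  stratum Small: N_h·S_h = 1375·58.62 = 80602.50
  stratum Large: N_h·S_h = 100·52.74 = 5274.00
Σ N_h S_h = 85876.50
n for stratum Large = 128·5274.00/85876.50 = 7.861 → 8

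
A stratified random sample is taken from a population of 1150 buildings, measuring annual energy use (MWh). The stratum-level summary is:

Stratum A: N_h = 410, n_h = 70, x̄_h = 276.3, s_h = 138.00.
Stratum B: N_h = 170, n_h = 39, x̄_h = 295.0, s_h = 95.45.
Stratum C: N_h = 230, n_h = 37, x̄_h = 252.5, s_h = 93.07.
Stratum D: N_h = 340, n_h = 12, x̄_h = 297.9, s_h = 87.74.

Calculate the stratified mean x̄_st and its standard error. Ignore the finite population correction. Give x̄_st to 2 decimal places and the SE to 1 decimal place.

x̄_st = Σ W_h x̄_h = (410·276.3 + 170·295.0 + 230·252.5 + 340·297.9)/1150 = 280.69043
V̂(x̄_st) = Σ W_h² s_h²/n_h, with W_h = N_h/N and N = 1150:
  stratum A: (410/1150)²·138.00²/70 = 34.5806
  stratum B: (170/1150)²·95.45²/39 = 5.10493
  stratum C: (230/1150)²·93.07²/37 = 9.36435
  stratum D: (340/1150)²·87.74²/12 = 56.0759
V̂(x̄_st) = 105.126
SE(x̄_st) = √105.126 = 10.2531

x̄_st ≈ 280.69, SE ≈ 10.3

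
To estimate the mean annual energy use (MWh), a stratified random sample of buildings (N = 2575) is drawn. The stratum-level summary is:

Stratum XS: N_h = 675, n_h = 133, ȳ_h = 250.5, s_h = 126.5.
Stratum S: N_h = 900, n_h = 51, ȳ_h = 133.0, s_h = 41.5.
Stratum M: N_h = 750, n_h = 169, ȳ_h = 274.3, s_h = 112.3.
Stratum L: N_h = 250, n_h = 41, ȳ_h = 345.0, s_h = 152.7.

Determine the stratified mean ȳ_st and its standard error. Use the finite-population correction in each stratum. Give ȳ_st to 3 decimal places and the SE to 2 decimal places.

ȳ_st ≈ 225.539, SE ≈ 4.46

ȳ_st = Σ W_h ȳ_h = (675·250.5 + 900·133.0 + 750·274.3 + 250·345.0)/2575 = 225.53883
V̂(ȳ_st) = Σ W_h² (1 − n_h/N_h) s_h²/n_h, with W_h = N_h/N and N = 2575:
  stratum XS: (675/2575)²·(1 − 133/675)·126.5²/133 = 6.63862
  stratum S: (900/2575)²·(1 − 51/900)·41.5²/51 = 3.89154
  stratum M: (750/2575)²·(1 − 169/750)·112.3²/169 = 4.90406
  stratum L: (250/2575)²·(1 − 41/250)·152.7²/41 = 4.48153
V̂(ȳ_st) = 19.9158
SE(ȳ_st) = √19.9158 = 4.46271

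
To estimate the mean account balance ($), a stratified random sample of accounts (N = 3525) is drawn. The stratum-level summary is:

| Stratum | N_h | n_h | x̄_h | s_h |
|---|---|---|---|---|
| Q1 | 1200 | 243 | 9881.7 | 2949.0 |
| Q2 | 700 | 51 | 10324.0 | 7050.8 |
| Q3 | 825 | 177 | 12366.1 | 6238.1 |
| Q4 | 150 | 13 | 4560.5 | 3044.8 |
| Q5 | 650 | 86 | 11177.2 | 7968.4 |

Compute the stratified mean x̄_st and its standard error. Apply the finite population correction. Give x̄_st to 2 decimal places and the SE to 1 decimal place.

x̄_st = Σ W_h x̄_h = (1200·9881.7 + 700·10324.0 + 825·12366.1 + 150·4560.5 + 650·11177.2)/3525 = 10563.44043
V̂(x̄_st) = Σ W_h² (1 − n_h/N_h) s_h²/n_h, with W_h = N_h/N and N = 3525:
  stratum Q1: (1200/3525)²·(1 − 243/1200)·2949.0²/243 = 3307.64
  stratum Q2: (700/3525)²·(1 − 51/700)·7050.8²/51 = 35639.5
  stratum Q3: (825/3525)²·(1 − 177/825)·6238.1²/177 = 9458.93
  stratum Q4: (150/3525)²·(1 − 13/150)·3044.8²/13 = 1179.42
  stratum Q5: (650/3525)²·(1 − 86/650)·7968.4²/86 = 21783
V̂(x̄_st) = 71368.5
SE(x̄_st) = √71368.5 = 267.149

x̄_st ≈ 10563.44, SE ≈ 267.1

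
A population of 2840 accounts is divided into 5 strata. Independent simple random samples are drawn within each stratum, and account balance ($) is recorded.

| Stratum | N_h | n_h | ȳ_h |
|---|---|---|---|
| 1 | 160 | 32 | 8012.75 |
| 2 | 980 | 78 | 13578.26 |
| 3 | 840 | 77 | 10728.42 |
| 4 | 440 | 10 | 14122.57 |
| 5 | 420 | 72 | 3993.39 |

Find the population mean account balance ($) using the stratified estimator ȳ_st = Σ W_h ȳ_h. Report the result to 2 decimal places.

N = Σ N_h = 2840. Stratum weights W_h = N_h/N.
ȳ_st = (160·8012.75 + 980·13578.26 + 840·10728.42 + 440·14122.57 + 420·3993.39) / 2840 = 11088.6487

ȳ_st ≈ 11088.65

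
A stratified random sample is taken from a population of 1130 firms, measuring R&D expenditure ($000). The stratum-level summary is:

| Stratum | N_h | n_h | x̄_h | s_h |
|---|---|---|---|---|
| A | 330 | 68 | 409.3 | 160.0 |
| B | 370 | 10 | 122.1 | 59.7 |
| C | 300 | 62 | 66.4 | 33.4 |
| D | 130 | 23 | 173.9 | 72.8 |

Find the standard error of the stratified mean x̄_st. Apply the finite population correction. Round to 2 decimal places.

SE(x̄_st) ≈ 8.14

V̂(x̄_st) = Σ W_h² (1 − n_h/N_h) s_h²/n_h, with W_h = N_h/N and N = 1130:
  stratum A: (330/1130)²·(1 − 68/330)·160.0²/68 = 25.4911
  stratum B: (370/1130)²·(1 − 10/370)·59.7²/10 = 37.1789
  stratum C: (300/1130)²·(1 − 62/300)·33.4²/62 = 1.0061
  stratum D: (130/1130)²·(1 − 23/130)·72.8²/23 = 2.51018
V̂(x̄_st) = 66.1863
SE(x̄_st) = √66.1863 = 8.1355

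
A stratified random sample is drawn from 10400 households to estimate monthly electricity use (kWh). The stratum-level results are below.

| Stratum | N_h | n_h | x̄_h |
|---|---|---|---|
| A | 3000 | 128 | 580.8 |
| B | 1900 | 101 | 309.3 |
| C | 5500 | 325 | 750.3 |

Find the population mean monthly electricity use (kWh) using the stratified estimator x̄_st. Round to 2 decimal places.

x̄_st ≈ 620.84

N = Σ N_h = 10400. Stratum weights W_h = N_h/N.
x̄_st = (3000·580.8 + 1900·309.3 + 5500·750.3) / 10400 = 620.8385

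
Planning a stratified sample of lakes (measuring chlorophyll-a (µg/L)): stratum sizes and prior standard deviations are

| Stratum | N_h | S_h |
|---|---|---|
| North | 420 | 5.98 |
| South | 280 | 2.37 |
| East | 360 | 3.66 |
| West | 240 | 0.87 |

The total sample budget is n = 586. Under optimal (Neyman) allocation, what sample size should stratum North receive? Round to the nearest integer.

Neyman allocation: n_h = n · N_h S_h / Σ N_i S_i, with n = 586.
  stratum North: N_h·S_h = 420·5.98 = 2511.60
  stratum South: N_h·S_h = 280·2.37 = 663.60
  stratum East: N_h·S_h = 360·3.66 = 1317.60
  stratum West: N_h·S_h = 240·0.87 = 208.80
Σ N_h S_h = 4701.60
n for stratum North = 586·2511.60/4701.60 = 313.042 → 313

313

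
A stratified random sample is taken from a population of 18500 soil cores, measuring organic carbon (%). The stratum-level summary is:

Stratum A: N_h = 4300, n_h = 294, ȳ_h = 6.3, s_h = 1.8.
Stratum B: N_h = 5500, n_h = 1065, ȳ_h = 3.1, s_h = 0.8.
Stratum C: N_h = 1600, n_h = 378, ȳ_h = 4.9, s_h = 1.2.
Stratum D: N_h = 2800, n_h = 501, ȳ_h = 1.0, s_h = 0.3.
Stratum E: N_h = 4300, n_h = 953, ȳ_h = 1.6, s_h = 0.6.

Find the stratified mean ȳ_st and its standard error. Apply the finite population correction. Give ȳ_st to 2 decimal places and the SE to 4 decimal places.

ȳ_st ≈ 3.33, SE ≈ 0.0253

ȳ_st = Σ W_h ȳ_h = (4300·6.3 + 5500·3.1 + 1600·4.9 + 2800·1.0 + 4300·1.6)/18500 = 3.33297
V̂(ȳ_st) = Σ W_h² (1 − n_h/N_h) s_h²/n_h, with W_h = N_h/N and N = 18500:
  stratum A: (4300/18500)²·(1 − 294/4300)·1.8²/294 = 0.000554669
  stratum B: (5500/18500)²·(1 − 1065/5500)·0.8²/1065 = 4.28295e-05
  stratum C: (1600/18500)²·(1 − 378/1600)·1.2²/378 = 2.1763e-05
  stratum D: (2800/18500)²·(1 − 501/2800)·0.3²/501 = 3.37877e-06
  stratum E: (4300/18500)²·(1 − 953/4300)·0.6²/953 = 1.58851e-05
V̂(ȳ_st) = 0.000638525
SE(ȳ_st) = √0.000638525 = 0.0252691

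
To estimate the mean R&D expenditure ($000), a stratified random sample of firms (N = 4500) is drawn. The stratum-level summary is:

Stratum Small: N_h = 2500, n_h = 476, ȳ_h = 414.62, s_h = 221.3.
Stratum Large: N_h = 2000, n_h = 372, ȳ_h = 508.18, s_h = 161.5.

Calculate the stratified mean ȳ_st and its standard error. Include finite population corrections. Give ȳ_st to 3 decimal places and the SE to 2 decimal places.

ȳ_st = Σ W_h ȳ_h = (2500·414.62 + 2000·508.18)/4500 = 456.20222
V̂(ȳ_st) = Σ W_h² (1 − n_h/N_h) s_h²/n_h, with W_h = N_h/N and N = 4500:
  stratum Small: (2500/4500)²·(1 − 476/2500)·221.3²/476 = 25.7088
  stratum Large: (2000/4500)²·(1 − 372/2000)·161.5²/372 = 11.2736
V̂(ȳ_st) = 36.9823
SE(ȳ_st) = √36.9823 = 6.08131

ȳ_st ≈ 456.202, SE ≈ 6.08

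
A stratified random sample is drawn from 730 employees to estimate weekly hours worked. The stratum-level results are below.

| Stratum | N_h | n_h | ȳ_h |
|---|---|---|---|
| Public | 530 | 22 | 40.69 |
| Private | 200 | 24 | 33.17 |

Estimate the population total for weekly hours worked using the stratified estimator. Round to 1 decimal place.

τ̂_st ≈ 28199.7

τ̂_st = Σ N_h ȳ_h = 530·40.69 + 200·33.17 = 28199.7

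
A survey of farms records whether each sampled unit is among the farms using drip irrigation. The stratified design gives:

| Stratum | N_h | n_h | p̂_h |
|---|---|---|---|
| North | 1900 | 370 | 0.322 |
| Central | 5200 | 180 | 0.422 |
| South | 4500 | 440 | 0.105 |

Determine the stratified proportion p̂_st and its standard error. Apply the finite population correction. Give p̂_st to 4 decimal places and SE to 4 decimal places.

N = 11600; stratum weights W_h = N_h/N.
p̂_st = Σ W_h p̂_h = (1900·0.322 + 5200·0.422 + 4500·0.105)/11600 = 0.28265
V̂(p̂_st) = Σ W_h² (1 − n_h/N_h) p̂_h(1−p̂_h)/(n_h−1):
  stratum North: (1900/11600)²·(1 − 370/1900)·0.322·0.678/369 = 1.27817e-05
  stratum Central: (5200/11600)²·(1 − 180/5200)·0.422·0.578/179 = 0.000264349
  stratum South: (4500/11600)²·(1 − 440/4500)·0.105·0.895/439 = 2.9065e-05
V̂(p̂_st) = 0.000306196; SE = √V̂ = 0.0174985

p̂_st ≈ 0.2826, SE ≈ 0.0175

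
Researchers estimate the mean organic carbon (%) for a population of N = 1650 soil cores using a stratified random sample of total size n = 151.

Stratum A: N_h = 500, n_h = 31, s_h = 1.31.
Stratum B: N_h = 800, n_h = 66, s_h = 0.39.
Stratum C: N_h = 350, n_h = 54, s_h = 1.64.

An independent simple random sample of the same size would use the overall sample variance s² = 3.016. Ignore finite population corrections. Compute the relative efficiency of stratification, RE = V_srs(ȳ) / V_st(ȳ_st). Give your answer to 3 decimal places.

RE ≈ 2.539

V̂(ȳ_st) = Σ W_h² s_h²/n_h, with W_h = N_h/N and N = 1650:
  stratum A: (500/1650)²·1.31²/31 = 0.00508339
  stratum B: (800/1650)²·0.39²/66 = 0.000541748
  stratum C: (350/1650)²·1.64²/54 = 0.0022411
V_st = 0.00786624
V_srs = s²/n = 3.016/151 = 0.0199735
Relative efficiency = V_srs / V_st = 0.0199735/0.00786624 = 2.5391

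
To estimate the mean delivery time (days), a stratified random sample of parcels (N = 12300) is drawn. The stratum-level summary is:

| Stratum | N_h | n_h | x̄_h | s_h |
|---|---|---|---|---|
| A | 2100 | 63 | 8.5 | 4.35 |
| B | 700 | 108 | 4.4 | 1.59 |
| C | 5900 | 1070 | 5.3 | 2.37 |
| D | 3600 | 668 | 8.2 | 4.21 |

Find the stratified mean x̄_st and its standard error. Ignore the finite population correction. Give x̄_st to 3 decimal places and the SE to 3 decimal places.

x̄_st = Σ W_h x̄_h = (2100·8.5 + 700·4.4 + 5900·5.3 + 3600·8.2)/12300 = 6.64390
V̂(x̄_st) = Σ W_h² s_h²/n_h, with W_h = N_h/N and N = 12300:
  stratum A: (2100/12300)²·4.35²/63 = 0.00875521
  stratum B: (700/12300)²·1.59²/108 = 7.58152e-05
  stratum C: (5900/12300)²·2.37²/1070 = 0.00120783
  stratum D: (3600/12300)²·4.21²/668 = 0.00227291
V̂(x̄_st) = 0.0123118
SE(x̄_st) = √0.0123118 = 0.110958

x̄_st ≈ 6.644, SE ≈ 0.111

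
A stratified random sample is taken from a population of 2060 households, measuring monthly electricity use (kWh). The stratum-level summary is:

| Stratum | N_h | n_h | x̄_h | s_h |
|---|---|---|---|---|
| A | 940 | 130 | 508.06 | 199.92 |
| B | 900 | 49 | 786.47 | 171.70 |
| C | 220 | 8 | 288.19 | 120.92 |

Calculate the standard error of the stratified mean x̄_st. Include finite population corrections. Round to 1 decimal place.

SE(x̄_st) ≈ 13.6

V̂(x̄_st) = Σ W_h² (1 − n_h/N_h) s_h²/n_h, with W_h = N_h/N and N = 2060:
  stratum A: (940/2060)²·(1 − 130/940)·199.92²/130 = 55.163
  stratum B: (900/2060)²·(1 − 49/900)·171.70²/49 = 108.588
  stratum C: (220/2060)²·(1 − 8/220)·120.92²/8 = 20.0877
V̂(x̄_st) = 183.839
SE(x̄_st) = √183.839 = 13.5587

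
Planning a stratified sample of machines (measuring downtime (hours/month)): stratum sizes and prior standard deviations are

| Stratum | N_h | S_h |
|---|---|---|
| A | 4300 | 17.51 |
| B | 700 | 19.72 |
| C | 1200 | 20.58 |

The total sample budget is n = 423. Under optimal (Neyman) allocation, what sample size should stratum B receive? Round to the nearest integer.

Neyman allocation: n_h = n · N_h S_h / Σ N_i S_i, with n = 423.
  stratum A: N_h·S_h = 4300·17.51 = 75293.00
  stratum B: N_h·S_h = 700·19.72 = 13804.00
  stratum C: N_h·S_h = 1200·20.58 = 24696.00
Σ N_h S_h = 113793.00
n for stratum B = 423·13804.00/113793.00 = 51.313 → 51

51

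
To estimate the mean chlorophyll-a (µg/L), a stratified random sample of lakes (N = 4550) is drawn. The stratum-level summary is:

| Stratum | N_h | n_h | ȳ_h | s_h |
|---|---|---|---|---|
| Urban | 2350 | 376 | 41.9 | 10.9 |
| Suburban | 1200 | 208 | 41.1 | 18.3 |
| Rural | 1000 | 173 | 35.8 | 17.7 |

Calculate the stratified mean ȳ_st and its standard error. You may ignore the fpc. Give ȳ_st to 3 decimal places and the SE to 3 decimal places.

ȳ_st = Σ W_h ȳ_h = (2350·41.9 + 1200·41.1 + 1000·35.8)/4550 = 40.34835
V̂(ȳ_st) = Σ W_h² s_h²/n_h, with W_h = N_h/N and N = 4550:
  stratum Urban: (2350/4550)²·10.9²/376 = 0.0842904
  stratum Suburban: (1200/4550)²·18.3²/208 = 0.11199
  stratum Rural: (1000/4550)²·17.7²/173 = 0.0874737
V̂(ȳ_st) = 0.283754
SE(ȳ_st) = √0.283754 = 0.532686

ȳ_st ≈ 40.348, SE ≈ 0.533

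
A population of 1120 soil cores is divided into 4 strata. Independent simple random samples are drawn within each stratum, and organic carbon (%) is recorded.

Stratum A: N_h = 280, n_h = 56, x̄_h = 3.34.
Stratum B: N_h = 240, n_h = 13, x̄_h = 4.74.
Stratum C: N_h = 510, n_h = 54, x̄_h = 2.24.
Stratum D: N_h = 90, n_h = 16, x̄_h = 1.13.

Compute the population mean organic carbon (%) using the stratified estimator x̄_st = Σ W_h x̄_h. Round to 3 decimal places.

x̄_st ≈ 2.962

N = Σ N_h = 1120. Stratum weights W_h = N_h/N.
x̄_st = (280·3.34 + 240·4.74 + 510·2.24 + 90·1.13) / 1120 = 2.96152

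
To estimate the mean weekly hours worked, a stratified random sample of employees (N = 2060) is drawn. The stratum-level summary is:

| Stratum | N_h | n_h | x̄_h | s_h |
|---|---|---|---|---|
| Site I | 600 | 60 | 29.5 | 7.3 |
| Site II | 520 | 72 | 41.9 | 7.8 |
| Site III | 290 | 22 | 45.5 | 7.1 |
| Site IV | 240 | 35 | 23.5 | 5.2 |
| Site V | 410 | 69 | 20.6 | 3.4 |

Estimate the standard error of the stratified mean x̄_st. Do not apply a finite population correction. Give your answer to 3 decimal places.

SE(x̄_st) ≈ 0.438

V̂(x̄_st) = Σ W_h² s_h²/n_h, with W_h = N_h/N and N = 2060:
  stratum Site I: (600/2060)²·7.3²/60 = 0.0753464
  stratum Site II: (520/2060)²·7.8²/72 = 0.053843
  stratum Site III: (290/2060)²·7.1²/22 = 0.0454104
  stratum Site IV: (240/2060)²·5.2²/35 = 0.0104864
  stratum Site V: (410/2060)²·3.4²/69 = 0.00663654
V̂(x̄_st) = 0.191723
SE(x̄_st) = √0.191723 = 0.437862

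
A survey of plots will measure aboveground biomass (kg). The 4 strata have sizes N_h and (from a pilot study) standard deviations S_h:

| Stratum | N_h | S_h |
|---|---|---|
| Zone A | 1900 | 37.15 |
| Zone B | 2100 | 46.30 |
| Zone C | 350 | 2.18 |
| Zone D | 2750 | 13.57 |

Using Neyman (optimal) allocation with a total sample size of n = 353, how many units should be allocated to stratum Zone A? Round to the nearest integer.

121

Neyman allocation: n_h = n · N_h S_h / Σ N_i S_i, with n = 353.
  stratum Zone A: N_h·S_h = 1900·37.15 = 70585.00
  stratum Zone B: N_h·S_h = 2100·46.30 = 97230.00
  stratum Zone C: N_h·S_h = 350·2.18 = 763.00
  stratum Zone D: N_h·S_h = 2750·13.57 = 37317.50
Σ N_h S_h = 205895.50
n for stratum Zone A = 353·70585.00/205895.50 = 121.015 → 121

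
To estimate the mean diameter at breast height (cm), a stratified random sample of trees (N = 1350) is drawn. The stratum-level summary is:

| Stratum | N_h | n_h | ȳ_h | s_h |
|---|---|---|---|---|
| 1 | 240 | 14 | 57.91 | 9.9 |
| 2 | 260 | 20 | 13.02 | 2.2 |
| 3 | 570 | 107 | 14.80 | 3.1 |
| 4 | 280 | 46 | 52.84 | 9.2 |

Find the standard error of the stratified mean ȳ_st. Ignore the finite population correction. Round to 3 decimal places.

V̂(ȳ_st) = Σ W_h² s_h²/n_h, with W_h = N_h/N and N = 1350:
  stratum 1: (240/1350)²·9.9²/14 = 0.221257
  stratum 2: (260/1350)²·2.2²/20 = 0.00897624
  stratum 3: (570/1350)²·3.1²/107 = 0.0160111
  stratum 4: (280/1350)²·9.2²/46 = 0.0791528
V̂(ȳ_st) = 0.325397
SE(ȳ_st) = √0.325397 = 0.570436

SE(ȳ_st) ≈ 0.570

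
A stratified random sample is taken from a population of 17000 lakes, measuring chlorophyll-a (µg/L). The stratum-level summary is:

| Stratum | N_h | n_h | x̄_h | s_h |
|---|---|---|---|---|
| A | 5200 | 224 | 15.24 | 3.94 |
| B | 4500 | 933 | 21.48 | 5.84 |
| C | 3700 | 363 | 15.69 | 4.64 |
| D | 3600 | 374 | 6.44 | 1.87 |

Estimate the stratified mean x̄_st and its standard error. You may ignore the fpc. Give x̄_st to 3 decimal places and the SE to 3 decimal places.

x̄_st = Σ W_h x̄_h = (5200·15.24 + 4500·21.48 + 3700·15.69 + 3600·6.44)/17000 = 15.12618
V̂(x̄_st) = Σ W_h² s_h²/n_h, with W_h = N_h/N and N = 17000:
  stratum A: (5200/17000)²·3.94²/224 = 0.00648415
  stratum B: (4500/17000)²·5.84²/933 = 0.00256136
  stratum C: (3700/17000)²·4.64²/363 = 0.00280954
  stratum D: (3600/17000)²·1.87²/374 = 0.000419294
V̂(x̄_st) = 0.0122743
SE(x̄_st) = √0.0122743 = 0.11079

x̄_st ≈ 15.126, SE ≈ 0.111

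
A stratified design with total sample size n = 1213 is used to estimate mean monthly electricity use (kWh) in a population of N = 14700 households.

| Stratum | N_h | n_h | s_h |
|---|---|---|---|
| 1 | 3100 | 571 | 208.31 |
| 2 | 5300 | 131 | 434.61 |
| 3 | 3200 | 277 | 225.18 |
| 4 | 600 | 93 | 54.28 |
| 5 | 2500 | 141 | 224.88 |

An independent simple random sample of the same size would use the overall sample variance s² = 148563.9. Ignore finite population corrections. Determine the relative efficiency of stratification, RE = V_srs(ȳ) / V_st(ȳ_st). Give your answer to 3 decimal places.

V̂(ȳ_st) = Σ W_h² s_h²/n_h, with W_h = N_h/N and N = 14700:
  stratum 1: (3100/14700)²·208.31²/571 = 3.37966
  stratum 2: (5300/14700)²·434.61²/131 = 187.433
  stratum 3: (3200/14700)²·225.18²/277 = 8.67451
  stratum 4: (600/14700)²·54.28²/93 = 0.0527794
  stratum 5: (2500/14700)²·224.88²/141 = 10.3736
V_st = 209.913
V_srs = s²/n = 148563.9/1213 = 122.476
Relative efficiency = V_srs / V_st = 122.476/209.913 = 0.5835

RE ≈ 0.583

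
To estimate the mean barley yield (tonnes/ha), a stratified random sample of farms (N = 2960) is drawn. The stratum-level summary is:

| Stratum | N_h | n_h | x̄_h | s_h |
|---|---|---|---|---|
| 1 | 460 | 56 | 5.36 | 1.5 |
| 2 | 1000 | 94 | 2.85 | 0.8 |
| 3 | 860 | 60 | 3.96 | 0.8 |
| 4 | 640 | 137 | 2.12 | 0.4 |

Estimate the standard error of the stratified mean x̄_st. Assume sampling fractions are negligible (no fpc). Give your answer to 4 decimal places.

V̂(x̄_st) = Σ W_h² s_h²/n_h, with W_h = N_h/N and N = 2960:
  stratum 1: (460/2960)²·1.5²/56 = 0.000970346
  stratum 2: (1000/2960)²·0.8²/94 = 0.000777085
  stratum 3: (860/2960)²·0.8²/60 = 0.000900414
  stratum 4: (640/2960)²·0.4²/137 = 5.45979e-05
V̂(x̄_st) = 0.00270244
SE(x̄_st) = √0.00270244 = 0.051985

SE(x̄_st) ≈ 0.0520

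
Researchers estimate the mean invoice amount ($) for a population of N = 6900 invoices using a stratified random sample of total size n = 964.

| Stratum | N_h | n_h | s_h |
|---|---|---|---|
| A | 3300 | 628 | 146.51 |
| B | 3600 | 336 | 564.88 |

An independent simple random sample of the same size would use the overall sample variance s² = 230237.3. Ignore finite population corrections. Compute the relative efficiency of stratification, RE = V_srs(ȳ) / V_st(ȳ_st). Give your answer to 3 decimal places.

RE ≈ 0.897

V̂(ȳ_st) = Σ W_h² s_h²/n_h, with W_h = N_h/N and N = 6900:
  stratum A: (3300/6900)²·146.51²/628 = 7.81816
  stratum B: (3600/6900)²·564.88²/336 = 258.512
V_st = 266.33
V_srs = s²/n = 230237.3/964 = 238.835
Relative efficiency = V_srs / V_st = 238.835/266.33 = 0.8968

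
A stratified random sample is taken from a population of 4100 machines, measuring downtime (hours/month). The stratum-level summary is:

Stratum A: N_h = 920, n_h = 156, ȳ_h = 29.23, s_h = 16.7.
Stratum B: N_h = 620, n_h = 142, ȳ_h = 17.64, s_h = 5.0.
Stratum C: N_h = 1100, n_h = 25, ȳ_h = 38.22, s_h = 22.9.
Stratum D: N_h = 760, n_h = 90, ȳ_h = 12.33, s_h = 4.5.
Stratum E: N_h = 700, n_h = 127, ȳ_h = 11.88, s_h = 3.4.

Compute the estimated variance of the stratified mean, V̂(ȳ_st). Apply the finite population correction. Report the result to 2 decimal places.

V̂(ȳ_st) ≈ 1.56

V̂(ȳ_st) = Σ W_h² (1 − n_h/N_h) s_h²/n_h, with W_h = N_h/N and N = 4100:
  stratum A: (920/4100)²·(1 − 156/920)·16.7²/156 = 0.0747518
  stratum B: (620/4100)²·(1 − 142/620)·5.0²/142 = 0.00310387
  stratum C: (1100/4100)²·(1 − 25/1100)·22.9²/25 = 1.47559
  stratum D: (760/4100)²·(1 − 90/760)·4.5²/90 = 0.00681559
  stratum E: (700/4100)²·(1 − 127/700)·3.4²/127 = 0.0021719
V̂(ȳ_st) = 1.56243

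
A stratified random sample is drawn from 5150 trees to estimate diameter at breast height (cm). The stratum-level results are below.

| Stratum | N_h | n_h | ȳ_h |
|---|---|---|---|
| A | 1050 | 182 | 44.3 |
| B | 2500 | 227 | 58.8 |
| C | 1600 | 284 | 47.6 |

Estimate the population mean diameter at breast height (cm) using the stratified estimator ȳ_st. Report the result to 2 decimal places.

ȳ_st ≈ 52.36

N = Σ N_h = 5150. Stratum weights W_h = N_h/N.
ȳ_st = (1050·44.3 + 2500·58.8 + 1600·47.6) / 5150 = 52.3641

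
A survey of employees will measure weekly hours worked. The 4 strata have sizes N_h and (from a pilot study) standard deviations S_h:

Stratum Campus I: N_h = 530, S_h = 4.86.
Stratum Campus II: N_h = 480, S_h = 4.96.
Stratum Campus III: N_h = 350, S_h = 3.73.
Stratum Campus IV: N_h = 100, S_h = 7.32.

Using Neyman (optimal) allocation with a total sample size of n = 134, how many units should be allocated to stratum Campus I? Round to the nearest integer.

Neyman allocation: n_h = n · N_h S_h / Σ N_i S_i, with n = 134.
  stratum Campus I: N_h·S_h = 530·4.86 = 2575.80
  stratum Campus II: N_h·S_h = 480·4.96 = 2380.80
  stratum Campus III: N_h·S_h = 350·3.73 = 1305.50
  stratum Campus IV: N_h·S_h = 100·7.32 = 732.00
Σ N_h S_h = 6994.10
n for stratum Campus I = 134·2575.80/6994.10 = 49.350 → 49

49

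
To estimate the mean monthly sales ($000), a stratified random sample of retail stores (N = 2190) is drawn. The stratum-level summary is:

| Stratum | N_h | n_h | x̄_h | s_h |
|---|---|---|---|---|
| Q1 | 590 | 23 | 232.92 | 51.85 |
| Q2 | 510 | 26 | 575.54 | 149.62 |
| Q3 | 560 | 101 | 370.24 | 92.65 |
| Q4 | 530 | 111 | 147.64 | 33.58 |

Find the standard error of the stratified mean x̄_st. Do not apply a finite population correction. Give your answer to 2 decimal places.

V̂(x̄_st) = Σ W_h² s_h²/n_h, with W_h = N_h/N and N = 2190:
  stratum Q1: (590/2190)²·51.85²/23 = 8.4837
  stratum Q2: (510/2190)²·149.62²/26 = 46.6937
  stratum Q3: (560/2190)²·92.65²/101 = 5.55722
  stratum Q4: (530/2190)²·33.58²/111 = 0.594979
V̂(x̄_st) = 61.3296
SE(x̄_st) = √61.3296 = 7.83132

SE(x̄_st) ≈ 7.83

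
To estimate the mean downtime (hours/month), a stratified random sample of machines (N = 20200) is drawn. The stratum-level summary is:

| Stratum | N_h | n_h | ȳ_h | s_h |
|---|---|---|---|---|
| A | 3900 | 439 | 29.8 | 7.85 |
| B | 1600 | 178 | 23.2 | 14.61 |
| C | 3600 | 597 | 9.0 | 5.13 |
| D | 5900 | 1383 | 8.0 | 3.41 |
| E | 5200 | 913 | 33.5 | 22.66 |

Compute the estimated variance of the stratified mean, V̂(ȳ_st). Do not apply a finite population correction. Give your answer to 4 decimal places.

V̂(ȳ_st) = Σ W_h² s_h²/n_h, with W_h = N_h/N and N = 20200:
  stratum A: (3900/20200)²·7.85²/439 = 0.0052324
  stratum B: (1600/20200)²·14.61²/178 = 0.00752346
  stratum C: (3600/20200)²·5.13²/597 = 0.00140011
  stratum D: (5900/20200)²·3.41²/1383 = 0.000717279
  stratum E: (5200/20200)²·22.66²/913 = 0.0372694
V̂(ȳ_st) = 0.0521427

V̂(ȳ_st) ≈ 0.0521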